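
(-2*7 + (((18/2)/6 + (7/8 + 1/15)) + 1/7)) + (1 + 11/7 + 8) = -709/840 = -0.84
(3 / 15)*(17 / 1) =17 / 5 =3.40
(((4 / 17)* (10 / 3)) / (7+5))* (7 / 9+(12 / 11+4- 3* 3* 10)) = -83290 / 15147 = -5.50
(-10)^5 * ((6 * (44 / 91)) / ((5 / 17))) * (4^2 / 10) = -143616000 / 91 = -1578197.80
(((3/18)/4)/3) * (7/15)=7/1080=0.01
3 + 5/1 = 8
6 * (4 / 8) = 3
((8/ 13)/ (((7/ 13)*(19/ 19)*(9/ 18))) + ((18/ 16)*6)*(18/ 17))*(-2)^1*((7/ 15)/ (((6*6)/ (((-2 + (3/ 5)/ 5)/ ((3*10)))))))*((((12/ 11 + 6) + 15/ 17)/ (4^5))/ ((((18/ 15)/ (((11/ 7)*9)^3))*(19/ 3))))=0.04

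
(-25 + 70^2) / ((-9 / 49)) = -79625 / 3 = -26541.67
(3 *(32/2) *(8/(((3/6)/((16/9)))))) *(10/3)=40960/9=4551.11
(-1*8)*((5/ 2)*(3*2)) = -120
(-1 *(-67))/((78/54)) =46.38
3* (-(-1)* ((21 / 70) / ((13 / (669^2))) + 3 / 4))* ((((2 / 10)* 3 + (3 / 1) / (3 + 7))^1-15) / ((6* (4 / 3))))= -1135992303 / 20800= -54615.01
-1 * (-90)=90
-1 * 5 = -5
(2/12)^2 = 1/36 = 0.03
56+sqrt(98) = 7 * sqrt(2)+56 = 65.90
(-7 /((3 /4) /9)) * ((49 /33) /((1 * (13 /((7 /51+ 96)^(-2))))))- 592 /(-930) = 1015880718172 /1598500501455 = 0.64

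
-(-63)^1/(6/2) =21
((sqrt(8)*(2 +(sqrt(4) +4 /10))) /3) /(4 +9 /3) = 44*sqrt(2) /105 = 0.59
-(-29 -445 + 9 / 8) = 3783 / 8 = 472.88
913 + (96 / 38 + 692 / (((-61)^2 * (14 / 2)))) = 453100713 / 494893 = 915.55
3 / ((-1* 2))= -3 / 2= -1.50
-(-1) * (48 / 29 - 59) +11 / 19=-31278 / 551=-56.77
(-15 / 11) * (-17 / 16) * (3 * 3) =2295 / 176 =13.04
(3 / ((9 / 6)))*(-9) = -18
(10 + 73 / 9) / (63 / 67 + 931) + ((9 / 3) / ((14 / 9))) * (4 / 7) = 4411567 / 3933720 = 1.12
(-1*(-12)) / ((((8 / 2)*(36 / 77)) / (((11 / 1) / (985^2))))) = 847 / 11642700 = 0.00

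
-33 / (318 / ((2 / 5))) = -11 / 265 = -0.04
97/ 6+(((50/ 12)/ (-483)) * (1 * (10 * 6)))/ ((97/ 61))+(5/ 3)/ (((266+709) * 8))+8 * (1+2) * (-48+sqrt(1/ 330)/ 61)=-83039061283/ 73087560+4 * sqrt(330)/ 3355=-1136.14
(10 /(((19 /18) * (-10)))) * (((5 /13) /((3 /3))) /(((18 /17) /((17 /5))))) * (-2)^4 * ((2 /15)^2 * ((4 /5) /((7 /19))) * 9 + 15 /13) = -78964048 /2809625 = -28.10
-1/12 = -0.08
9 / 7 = 1.29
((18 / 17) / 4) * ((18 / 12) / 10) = 27 / 680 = 0.04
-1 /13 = -0.08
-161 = -161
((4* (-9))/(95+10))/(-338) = 6/5915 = 0.00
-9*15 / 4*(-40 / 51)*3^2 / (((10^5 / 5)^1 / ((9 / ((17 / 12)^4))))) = 944784 / 35496425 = 0.03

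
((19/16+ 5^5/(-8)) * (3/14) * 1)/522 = -2077/12992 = -0.16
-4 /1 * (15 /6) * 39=-390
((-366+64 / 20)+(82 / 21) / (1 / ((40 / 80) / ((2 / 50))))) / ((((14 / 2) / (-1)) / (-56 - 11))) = -2208923 / 735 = -3005.34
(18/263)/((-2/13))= -117/263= -0.44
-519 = -519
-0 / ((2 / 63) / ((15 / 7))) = 0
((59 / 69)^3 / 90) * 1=205379 / 29565810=0.01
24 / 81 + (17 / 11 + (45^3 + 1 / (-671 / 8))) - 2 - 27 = 1650419383 / 18117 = 91097.83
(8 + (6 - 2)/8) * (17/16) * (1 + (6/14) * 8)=8959/224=40.00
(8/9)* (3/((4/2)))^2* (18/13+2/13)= 40/13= 3.08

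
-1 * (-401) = 401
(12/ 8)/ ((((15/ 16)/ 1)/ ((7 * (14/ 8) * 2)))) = 196/ 5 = 39.20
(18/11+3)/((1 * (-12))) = -17/44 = -0.39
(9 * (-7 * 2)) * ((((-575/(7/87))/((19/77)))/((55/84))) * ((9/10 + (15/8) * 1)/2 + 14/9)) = 623297493/38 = 16402565.61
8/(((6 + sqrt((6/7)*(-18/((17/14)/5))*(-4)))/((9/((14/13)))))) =-1326/721 + 156*sqrt(510)/721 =3.05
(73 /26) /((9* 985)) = 73 /230490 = 0.00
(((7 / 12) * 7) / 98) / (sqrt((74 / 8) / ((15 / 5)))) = sqrt(111) / 444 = 0.02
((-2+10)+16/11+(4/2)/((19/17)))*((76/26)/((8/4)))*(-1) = -2350/143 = -16.43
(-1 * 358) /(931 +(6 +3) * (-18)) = -358 /769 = -0.47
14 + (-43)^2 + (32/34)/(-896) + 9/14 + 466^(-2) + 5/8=24087785059/12920782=1864.27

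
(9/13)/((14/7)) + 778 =20237/26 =778.35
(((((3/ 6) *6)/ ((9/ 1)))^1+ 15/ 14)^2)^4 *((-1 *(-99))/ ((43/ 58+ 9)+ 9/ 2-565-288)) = -46838909595778399/ 26168980795646976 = -1.79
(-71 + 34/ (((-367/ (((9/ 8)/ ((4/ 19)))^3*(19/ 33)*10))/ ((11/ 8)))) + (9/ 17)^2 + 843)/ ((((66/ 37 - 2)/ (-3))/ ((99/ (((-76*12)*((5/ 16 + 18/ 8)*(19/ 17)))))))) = -16813730643662799/ 48414556946432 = -347.29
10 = 10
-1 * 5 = -5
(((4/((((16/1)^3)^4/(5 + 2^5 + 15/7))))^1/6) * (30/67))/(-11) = -685/181516175606284288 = -0.00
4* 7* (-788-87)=-24500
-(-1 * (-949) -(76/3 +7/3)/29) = -82480/87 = -948.05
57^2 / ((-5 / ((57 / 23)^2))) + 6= -10540131 / 2645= -3984.93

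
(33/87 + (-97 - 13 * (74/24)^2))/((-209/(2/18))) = 919601/7855056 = 0.12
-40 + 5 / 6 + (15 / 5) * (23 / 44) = -4963 / 132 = -37.60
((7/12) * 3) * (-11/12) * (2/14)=-11/48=-0.23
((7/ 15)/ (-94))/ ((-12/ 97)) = 679/ 16920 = 0.04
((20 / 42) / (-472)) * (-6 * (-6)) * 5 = -75 / 413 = -0.18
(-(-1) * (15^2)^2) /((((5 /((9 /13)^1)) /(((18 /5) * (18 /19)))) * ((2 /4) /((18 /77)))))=212576400 /19019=11177.05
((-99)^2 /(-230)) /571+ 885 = 116217249 /131330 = 884.93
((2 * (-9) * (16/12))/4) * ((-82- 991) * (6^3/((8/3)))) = 521478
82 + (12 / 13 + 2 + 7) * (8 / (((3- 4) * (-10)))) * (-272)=-135022 / 65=-2077.26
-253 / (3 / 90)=-7590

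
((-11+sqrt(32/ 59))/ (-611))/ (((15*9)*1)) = 11/ 82485 - 4*sqrt(118)/ 4866615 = 0.00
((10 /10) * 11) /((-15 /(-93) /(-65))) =-4433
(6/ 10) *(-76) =-228/ 5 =-45.60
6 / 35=0.17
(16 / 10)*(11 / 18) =44 / 45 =0.98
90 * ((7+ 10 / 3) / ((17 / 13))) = 12090 / 17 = 711.18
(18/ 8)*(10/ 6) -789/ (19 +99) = -693/ 236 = -2.94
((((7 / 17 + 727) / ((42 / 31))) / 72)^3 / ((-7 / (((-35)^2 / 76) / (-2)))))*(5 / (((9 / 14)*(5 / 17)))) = 8943994782475 / 708470784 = 12624.37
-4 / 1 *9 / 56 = -9 / 14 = -0.64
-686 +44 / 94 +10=-31750 / 47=-675.53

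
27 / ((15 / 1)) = 9 / 5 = 1.80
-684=-684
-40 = -40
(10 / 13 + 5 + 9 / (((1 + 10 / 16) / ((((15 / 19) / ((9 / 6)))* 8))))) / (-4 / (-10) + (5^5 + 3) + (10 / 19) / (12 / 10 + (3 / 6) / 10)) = 35925 / 3864094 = 0.01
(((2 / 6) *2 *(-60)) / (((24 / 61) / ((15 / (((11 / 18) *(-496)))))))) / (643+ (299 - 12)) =0.01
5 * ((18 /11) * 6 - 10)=-10 /11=-0.91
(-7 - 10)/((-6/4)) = 34/3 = 11.33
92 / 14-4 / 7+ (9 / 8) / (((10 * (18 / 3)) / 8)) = 123 / 20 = 6.15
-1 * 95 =-95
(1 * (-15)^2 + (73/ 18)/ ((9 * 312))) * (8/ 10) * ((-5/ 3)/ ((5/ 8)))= -22744946/ 47385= -480.00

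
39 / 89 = 0.44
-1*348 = -348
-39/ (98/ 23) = -897/ 98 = -9.15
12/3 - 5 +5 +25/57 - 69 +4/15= -6108/95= -64.29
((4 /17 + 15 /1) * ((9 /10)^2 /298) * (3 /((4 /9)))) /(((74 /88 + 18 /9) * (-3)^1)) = -2076921 /63325000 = -0.03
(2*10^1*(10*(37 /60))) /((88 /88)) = 370 /3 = 123.33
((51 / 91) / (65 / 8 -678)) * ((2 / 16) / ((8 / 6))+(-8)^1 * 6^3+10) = 2803623 / 1950676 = 1.44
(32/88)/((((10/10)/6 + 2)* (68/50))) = 300/2431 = 0.12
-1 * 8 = -8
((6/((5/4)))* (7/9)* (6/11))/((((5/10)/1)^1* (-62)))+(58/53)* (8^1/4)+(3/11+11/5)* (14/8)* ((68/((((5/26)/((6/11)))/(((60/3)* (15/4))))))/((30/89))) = 184592056188/994015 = 185703.49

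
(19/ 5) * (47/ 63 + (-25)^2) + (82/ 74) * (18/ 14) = 27730271/ 11655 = 2379.26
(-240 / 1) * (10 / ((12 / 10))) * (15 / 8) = -3750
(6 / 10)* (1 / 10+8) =243 / 50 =4.86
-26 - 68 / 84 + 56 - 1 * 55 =-542 / 21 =-25.81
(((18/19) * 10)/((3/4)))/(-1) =-12.63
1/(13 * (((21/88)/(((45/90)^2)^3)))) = 11/2184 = 0.01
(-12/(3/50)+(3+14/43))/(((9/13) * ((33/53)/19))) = -36903529/4257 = -8668.91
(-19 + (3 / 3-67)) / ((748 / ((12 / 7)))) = -15 / 77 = -0.19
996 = 996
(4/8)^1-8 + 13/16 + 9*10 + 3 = 1381/16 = 86.31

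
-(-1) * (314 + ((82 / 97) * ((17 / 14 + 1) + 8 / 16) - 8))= 209332 / 679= 308.29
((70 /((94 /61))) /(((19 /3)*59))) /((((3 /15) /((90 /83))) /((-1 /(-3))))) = 960750 /4373021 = 0.22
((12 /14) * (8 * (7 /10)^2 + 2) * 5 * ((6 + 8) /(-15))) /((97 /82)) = -48544 /2425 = -20.02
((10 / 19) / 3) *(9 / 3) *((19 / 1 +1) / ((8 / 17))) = 425 / 19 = 22.37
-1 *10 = -10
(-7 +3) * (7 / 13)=-28 / 13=-2.15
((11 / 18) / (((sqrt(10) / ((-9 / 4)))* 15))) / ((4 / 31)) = -341* sqrt(10) / 4800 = -0.22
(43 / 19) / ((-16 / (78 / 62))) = -1677 / 9424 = -0.18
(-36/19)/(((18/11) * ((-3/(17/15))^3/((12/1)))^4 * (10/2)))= -0.04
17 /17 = 1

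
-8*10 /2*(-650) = 26000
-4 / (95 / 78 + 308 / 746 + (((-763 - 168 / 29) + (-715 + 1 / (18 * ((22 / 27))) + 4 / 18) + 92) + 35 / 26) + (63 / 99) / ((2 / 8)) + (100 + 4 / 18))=222743664 / 71598614849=0.00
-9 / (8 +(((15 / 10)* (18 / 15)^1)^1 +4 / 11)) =-495 / 559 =-0.89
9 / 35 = 0.26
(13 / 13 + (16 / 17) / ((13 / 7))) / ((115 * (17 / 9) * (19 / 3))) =8991 / 8209045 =0.00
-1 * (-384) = 384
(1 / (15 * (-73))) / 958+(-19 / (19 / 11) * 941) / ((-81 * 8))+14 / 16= 954424211 / 56646540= 16.85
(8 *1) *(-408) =-3264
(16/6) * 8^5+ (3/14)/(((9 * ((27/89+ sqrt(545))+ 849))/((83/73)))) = 764783078238847894/8752247748867 - 657443 * sqrt(545)/17504495497734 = 87381.33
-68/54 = -1.26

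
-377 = -377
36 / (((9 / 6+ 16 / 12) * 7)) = 216 / 119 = 1.82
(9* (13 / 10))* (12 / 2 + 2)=468 / 5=93.60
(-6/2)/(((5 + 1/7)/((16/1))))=-28/3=-9.33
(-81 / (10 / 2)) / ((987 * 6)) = -9 / 3290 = -0.00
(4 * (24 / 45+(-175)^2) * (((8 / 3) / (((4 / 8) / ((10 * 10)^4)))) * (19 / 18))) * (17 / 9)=94963653760000000 / 729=130265643017832.65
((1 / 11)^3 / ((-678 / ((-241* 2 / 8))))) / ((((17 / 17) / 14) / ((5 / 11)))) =8435 / 19853196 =0.00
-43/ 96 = -0.45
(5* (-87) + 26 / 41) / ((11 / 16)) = -25904 / 41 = -631.80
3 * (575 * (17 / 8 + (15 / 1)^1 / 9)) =52325 / 8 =6540.62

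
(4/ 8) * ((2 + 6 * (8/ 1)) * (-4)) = -100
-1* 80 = -80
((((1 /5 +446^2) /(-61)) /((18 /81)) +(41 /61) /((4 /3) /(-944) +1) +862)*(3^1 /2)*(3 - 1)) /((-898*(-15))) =-5956473883 /1936402300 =-3.08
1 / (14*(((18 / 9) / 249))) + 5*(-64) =-8711 / 28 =-311.11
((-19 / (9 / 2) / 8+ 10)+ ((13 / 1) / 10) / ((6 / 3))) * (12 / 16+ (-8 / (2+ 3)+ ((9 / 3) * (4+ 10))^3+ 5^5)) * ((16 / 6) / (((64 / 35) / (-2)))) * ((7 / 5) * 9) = -68933463277 / 2400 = -28722276.37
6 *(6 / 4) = 9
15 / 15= 1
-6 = -6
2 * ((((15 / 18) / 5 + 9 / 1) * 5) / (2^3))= 275 / 24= 11.46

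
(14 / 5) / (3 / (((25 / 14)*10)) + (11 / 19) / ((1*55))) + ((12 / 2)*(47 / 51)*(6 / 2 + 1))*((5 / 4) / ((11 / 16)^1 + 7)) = 8546815 / 443292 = 19.28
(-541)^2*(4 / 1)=1170724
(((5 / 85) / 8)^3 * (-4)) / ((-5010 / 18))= 3 / 525101440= 0.00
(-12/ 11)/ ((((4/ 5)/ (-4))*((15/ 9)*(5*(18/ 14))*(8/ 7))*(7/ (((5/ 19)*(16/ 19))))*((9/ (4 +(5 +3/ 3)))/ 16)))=8960/ 35739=0.25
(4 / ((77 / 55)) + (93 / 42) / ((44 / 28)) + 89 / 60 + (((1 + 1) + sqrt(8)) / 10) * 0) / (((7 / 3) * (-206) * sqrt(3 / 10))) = -26563 * sqrt(30) / 6662040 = -0.02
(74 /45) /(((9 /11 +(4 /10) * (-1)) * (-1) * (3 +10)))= -814 /2691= -0.30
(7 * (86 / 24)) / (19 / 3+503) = 301 / 6112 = 0.05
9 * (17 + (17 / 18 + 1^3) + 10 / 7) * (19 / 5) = 696.76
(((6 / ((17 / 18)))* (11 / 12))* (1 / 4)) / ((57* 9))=0.00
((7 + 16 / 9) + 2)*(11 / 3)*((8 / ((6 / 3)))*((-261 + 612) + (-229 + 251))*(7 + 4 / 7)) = 84374092 / 189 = 446423.77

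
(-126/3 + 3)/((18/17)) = -221/6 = -36.83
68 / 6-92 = -80.67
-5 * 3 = -15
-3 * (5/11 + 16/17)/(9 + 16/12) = -2349/5797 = -0.41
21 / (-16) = -21 / 16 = -1.31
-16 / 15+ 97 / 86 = 79 / 1290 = 0.06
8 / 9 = 0.89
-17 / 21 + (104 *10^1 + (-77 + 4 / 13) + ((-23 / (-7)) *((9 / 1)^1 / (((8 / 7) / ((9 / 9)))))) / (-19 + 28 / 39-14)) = 2644334935 / 2749656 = 961.70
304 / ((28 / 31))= 2356 / 7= 336.57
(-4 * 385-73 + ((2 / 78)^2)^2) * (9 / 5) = -3731580332 / 1285245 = -2903.40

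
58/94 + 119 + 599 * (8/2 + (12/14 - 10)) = -974154/329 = -2960.95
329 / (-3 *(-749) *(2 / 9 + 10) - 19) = 987 / 68851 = 0.01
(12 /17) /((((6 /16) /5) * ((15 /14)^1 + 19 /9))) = 20160 /6817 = 2.96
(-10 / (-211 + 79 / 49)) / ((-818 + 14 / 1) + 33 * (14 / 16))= -196 / 3181113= -0.00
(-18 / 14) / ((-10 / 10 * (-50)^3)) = -9 / 875000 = -0.00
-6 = -6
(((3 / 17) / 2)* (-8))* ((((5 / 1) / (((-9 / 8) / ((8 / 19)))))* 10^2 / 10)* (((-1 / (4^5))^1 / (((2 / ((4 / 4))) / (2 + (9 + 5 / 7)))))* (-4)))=2050 / 6783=0.30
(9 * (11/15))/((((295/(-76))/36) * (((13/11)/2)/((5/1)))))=-1986336/3835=-517.95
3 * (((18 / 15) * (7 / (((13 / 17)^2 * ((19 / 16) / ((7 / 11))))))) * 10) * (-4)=-32626944 / 35321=-923.73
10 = 10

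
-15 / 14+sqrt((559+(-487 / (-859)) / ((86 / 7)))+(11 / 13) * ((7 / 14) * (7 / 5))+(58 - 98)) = -15 / 14+sqrt(2995375229118610) / 2400905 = 21.72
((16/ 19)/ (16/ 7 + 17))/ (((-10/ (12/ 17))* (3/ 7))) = -1568/ 218025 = -0.01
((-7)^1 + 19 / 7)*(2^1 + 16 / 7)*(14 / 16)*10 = -1125 / 7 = -160.71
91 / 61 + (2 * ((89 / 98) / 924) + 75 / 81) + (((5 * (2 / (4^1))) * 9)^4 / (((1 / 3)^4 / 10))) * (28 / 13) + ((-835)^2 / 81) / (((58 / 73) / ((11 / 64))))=402239355626176070935 / 899607316608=447127705.83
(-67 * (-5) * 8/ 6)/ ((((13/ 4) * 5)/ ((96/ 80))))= 2144/ 65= 32.98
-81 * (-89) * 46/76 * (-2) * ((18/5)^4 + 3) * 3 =-53149931271/11875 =-4475783.69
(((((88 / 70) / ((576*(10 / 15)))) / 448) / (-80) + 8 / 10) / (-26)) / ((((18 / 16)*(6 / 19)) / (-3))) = 1830420271 / 7044710400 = 0.26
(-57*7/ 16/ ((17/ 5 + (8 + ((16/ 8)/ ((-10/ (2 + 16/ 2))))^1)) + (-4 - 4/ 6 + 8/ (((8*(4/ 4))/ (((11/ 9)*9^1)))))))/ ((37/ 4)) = -5985/ 34928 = -0.17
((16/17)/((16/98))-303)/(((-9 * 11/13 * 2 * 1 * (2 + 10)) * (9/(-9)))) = -65689/40392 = -1.63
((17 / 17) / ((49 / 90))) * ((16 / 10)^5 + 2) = 22.93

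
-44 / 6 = -22 / 3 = -7.33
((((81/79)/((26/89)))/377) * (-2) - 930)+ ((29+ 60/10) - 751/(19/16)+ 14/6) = -33657881383/22069203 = -1525.11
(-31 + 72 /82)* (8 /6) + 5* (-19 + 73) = 28270 /123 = 229.84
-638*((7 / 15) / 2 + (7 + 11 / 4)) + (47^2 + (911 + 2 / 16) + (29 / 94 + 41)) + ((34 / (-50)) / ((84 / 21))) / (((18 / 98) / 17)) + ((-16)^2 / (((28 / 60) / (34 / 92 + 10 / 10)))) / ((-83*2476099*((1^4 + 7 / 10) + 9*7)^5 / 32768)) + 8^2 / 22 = -3220.76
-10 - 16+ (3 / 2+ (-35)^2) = 2401 / 2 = 1200.50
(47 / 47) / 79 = 1 / 79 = 0.01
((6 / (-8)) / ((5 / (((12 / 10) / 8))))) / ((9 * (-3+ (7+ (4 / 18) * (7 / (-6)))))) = -27 / 40400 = -0.00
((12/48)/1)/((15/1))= 0.02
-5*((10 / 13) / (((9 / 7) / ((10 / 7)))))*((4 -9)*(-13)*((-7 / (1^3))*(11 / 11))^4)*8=-5335555.56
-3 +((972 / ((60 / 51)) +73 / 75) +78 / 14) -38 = 415666 / 525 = 791.74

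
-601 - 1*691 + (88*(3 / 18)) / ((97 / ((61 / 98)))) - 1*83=-1374.91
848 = 848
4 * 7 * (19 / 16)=133 / 4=33.25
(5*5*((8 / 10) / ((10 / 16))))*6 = 192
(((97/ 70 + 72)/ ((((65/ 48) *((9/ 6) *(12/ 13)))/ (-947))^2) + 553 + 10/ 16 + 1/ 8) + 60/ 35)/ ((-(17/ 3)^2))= -582997.23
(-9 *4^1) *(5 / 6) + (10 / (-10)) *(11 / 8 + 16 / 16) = -259 / 8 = -32.38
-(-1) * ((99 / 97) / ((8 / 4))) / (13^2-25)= 11 / 3104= 0.00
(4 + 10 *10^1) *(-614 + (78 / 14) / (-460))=-51405094 / 805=-63857.26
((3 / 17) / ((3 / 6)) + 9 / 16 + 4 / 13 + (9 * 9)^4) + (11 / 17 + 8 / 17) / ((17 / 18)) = 2587624637413 / 60112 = 43046723.41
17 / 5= 3.40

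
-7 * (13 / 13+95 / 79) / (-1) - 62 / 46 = 25565 / 1817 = 14.07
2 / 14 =1 / 7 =0.14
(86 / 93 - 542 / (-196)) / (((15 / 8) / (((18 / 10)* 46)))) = 162.95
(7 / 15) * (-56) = -392 / 15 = -26.13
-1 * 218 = -218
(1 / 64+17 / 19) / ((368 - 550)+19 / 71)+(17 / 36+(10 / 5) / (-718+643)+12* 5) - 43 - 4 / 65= 17.38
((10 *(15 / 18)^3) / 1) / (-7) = -625 / 756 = -0.83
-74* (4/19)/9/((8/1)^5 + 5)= -296/5604183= -0.00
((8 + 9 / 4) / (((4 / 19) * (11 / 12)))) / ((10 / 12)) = 7011 / 110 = 63.74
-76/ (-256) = 0.30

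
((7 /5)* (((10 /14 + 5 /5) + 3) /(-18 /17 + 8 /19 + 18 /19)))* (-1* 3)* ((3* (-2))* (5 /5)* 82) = 3933171 /125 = 31465.37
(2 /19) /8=1 /76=0.01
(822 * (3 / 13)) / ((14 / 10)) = 12330 / 91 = 135.49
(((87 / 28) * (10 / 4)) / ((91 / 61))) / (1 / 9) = 238815 / 5096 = 46.86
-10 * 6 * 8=-480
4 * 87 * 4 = 1392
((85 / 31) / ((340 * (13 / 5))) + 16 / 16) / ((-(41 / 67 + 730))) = -737 / 536796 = -0.00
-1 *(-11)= 11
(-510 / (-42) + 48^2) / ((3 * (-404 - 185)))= -523 / 399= -1.31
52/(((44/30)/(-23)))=-8970/11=-815.45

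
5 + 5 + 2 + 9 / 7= 93 / 7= 13.29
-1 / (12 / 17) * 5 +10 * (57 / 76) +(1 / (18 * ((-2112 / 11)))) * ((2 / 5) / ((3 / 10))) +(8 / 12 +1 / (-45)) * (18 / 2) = 80563 / 12960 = 6.22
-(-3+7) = -4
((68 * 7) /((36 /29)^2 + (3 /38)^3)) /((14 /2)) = 3138019936 /71136819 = 44.11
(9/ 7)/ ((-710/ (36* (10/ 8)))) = -81/ 994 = -0.08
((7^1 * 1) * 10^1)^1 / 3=70 / 3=23.33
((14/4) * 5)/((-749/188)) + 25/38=-15185/4066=-3.73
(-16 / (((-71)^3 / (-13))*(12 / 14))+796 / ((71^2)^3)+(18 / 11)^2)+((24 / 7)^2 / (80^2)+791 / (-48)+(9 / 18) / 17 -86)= -515281309351619777233 / 5164644766899741200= -99.77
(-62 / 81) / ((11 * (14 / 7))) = -31 / 891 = -0.03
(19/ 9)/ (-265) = -19/ 2385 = -0.01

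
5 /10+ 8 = 17 /2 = 8.50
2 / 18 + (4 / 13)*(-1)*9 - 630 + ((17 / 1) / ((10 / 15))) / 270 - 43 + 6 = -1566779 / 2340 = -669.56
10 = 10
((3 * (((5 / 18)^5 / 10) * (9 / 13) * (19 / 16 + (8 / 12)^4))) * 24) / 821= 1121875 / 80669437056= 0.00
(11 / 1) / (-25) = -11 / 25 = -0.44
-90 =-90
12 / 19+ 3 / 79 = 1005 / 1501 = 0.67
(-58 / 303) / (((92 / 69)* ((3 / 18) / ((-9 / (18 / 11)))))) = 957 / 202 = 4.74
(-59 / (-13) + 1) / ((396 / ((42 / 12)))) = 7 / 143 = 0.05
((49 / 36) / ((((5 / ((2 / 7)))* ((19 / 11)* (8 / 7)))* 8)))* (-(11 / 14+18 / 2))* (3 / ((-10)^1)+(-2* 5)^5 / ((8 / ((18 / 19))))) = 7911950431 / 13862400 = 570.75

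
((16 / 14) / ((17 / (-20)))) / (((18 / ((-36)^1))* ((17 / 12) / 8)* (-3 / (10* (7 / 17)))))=-102400 / 4913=-20.84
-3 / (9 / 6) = -2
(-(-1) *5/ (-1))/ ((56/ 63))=-45/ 8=-5.62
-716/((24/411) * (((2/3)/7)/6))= -1544949/2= -772474.50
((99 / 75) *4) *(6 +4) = 264 / 5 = 52.80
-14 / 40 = -0.35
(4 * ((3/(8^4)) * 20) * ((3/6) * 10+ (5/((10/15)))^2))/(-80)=-735/16384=-0.04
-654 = -654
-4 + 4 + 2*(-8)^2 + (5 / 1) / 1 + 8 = 141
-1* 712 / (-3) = 712 / 3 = 237.33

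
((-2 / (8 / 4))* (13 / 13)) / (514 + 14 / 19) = -19 / 9780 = -0.00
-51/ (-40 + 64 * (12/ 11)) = -561/ 328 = -1.71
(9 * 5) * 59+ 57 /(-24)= 21221 /8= 2652.62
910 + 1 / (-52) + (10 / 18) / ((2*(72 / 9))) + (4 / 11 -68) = 842.38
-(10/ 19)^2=-100/ 361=-0.28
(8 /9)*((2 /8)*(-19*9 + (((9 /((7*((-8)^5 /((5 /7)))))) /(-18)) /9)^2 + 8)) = -136152194155020263 /3758802906120192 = -36.22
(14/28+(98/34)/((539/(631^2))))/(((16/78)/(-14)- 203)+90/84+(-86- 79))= -217446957/37465637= -5.80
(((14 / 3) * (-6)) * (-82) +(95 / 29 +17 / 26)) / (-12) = -578049 / 3016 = -191.66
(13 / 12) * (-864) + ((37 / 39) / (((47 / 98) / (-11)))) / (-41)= -70303322 / 75153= -935.47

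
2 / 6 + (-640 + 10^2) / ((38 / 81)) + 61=-62114 / 57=-1089.72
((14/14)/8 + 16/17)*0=0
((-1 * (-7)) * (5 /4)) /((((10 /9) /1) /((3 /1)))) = 189 /8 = 23.62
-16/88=-2/11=-0.18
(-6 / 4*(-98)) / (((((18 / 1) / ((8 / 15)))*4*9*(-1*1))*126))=-7 / 7290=-0.00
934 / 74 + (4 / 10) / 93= 217229 / 17205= 12.63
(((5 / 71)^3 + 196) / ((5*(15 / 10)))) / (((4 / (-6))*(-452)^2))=-70150681 / 365613244720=-0.00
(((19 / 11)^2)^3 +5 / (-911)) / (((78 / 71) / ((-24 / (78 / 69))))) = -139947903341076 / 272747759999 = -513.10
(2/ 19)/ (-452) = -1/ 4294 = -0.00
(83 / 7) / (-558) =-83 / 3906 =-0.02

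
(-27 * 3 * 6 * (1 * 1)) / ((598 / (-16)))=3888 / 299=13.00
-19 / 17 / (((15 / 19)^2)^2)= -2476099 / 860625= -2.88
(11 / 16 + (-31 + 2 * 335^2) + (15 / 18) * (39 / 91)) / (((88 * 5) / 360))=226215405 / 1232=183616.40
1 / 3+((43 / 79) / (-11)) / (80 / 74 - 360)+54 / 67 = 2643053071 / 2319604320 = 1.14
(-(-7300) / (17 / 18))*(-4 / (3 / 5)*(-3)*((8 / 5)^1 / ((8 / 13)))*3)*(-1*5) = -102492000 / 17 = -6028941.18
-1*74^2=-5476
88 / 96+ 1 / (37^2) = 15071 / 16428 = 0.92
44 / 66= 2 / 3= 0.67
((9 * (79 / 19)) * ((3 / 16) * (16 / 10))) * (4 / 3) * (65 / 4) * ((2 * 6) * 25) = 1386450 / 19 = 72971.05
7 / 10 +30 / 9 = 121 / 30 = 4.03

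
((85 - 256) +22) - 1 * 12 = -161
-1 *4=-4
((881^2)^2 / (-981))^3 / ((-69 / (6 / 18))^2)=-218630576996344103142807794339760961 / 40452718565709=-5404595407876322168228.63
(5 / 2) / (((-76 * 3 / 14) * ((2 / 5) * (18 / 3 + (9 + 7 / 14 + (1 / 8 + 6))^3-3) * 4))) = -2800 / 111415677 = -0.00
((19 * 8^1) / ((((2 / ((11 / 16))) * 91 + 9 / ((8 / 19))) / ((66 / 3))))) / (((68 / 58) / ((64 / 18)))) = 136542208 / 3852081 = 35.45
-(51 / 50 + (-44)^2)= -96851 / 50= -1937.02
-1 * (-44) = 44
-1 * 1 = -1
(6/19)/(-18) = -1/57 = -0.02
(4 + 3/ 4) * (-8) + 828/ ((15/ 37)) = 10022/ 5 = 2004.40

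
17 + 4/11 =191/11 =17.36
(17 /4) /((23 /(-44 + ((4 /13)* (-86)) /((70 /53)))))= -123828 /10465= -11.83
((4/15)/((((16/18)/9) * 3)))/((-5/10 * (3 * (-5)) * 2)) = 3/50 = 0.06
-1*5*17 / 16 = -85 / 16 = -5.31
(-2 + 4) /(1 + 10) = 2 /11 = 0.18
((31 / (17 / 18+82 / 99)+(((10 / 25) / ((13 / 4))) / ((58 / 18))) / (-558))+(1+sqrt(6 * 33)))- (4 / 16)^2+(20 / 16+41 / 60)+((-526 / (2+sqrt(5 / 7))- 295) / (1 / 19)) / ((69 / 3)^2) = -59283637583 / 34126974960+9994 * sqrt(35) / 12167+3 * sqrt(22) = 17.19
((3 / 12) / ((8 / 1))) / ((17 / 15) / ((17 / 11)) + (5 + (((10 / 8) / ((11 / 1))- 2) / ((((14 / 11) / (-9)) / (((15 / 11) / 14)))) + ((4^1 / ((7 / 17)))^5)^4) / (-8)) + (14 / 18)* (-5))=-157988687269271761980 / 35391863941484804029513416196966144720081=-0.00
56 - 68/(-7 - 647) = 56.10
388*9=3492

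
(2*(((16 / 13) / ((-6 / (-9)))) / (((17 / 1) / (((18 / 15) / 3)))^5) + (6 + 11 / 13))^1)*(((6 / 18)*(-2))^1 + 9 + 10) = 8687750035646 / 34609014375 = 251.03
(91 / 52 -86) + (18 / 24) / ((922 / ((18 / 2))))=-310687 / 3688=-84.24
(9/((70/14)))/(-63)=-1/35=-0.03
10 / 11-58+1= -617 / 11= -56.09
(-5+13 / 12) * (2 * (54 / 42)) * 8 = -564 / 7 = -80.57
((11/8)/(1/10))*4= 55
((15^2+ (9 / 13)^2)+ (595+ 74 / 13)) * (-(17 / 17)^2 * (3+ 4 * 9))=-32220.69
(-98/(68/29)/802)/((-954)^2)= -1421/24817043088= -0.00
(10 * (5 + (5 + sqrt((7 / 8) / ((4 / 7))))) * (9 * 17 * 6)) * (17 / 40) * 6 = 163863 * sqrt(2) / 8 + 234090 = 263057.16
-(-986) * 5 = 4930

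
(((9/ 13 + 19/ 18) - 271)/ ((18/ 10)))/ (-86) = 315025/ 181116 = 1.74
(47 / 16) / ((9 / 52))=611 / 36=16.97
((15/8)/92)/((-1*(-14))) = 15/10304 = 0.00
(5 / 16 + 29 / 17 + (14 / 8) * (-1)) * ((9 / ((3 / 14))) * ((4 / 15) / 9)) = 511 / 1530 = 0.33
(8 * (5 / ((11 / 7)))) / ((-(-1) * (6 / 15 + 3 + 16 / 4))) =1400 / 407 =3.44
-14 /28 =-1 /2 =-0.50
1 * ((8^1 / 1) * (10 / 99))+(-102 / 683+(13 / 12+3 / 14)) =3703927 / 1893276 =1.96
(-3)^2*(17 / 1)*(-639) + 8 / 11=-1075429 / 11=-97766.27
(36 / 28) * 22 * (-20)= -3960 / 7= -565.71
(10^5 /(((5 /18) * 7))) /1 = 360000 /7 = 51428.57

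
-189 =-189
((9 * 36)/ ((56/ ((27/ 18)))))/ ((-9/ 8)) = -54/ 7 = -7.71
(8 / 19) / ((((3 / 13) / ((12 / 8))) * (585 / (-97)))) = -388 / 855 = -0.45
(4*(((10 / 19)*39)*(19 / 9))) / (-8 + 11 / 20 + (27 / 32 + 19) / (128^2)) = -1363148800 / 58579659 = -23.27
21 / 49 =0.43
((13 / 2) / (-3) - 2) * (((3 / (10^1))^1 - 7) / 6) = 335 / 72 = 4.65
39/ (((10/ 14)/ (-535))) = -29211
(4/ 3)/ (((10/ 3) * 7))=2/ 35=0.06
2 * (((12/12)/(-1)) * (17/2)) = -17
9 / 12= 3 / 4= 0.75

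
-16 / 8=-2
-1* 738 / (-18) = 41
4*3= 12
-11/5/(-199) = 11/995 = 0.01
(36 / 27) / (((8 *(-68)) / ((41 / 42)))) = -0.00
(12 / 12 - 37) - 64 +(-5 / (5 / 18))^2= 224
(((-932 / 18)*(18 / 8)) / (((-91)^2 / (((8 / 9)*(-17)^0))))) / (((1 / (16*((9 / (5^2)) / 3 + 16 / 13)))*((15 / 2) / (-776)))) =10159963136 / 363328875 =27.96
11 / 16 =0.69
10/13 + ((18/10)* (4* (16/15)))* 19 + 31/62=95673/650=147.19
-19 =-19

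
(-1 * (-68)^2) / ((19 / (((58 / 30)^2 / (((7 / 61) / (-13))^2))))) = -2445457929616 / 209475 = -11674223.32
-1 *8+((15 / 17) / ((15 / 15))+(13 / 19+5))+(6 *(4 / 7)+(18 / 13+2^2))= 216913 / 29393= 7.38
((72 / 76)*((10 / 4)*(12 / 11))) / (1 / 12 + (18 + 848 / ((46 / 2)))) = 149040 / 3169903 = 0.05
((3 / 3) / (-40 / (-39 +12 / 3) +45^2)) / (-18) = -7 / 255294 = -0.00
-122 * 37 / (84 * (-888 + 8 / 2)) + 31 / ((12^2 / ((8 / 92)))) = 101845 / 1280916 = 0.08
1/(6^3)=1/216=0.00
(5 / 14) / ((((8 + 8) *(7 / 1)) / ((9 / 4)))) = 45 / 6272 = 0.01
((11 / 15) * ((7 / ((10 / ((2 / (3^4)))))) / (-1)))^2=5929 / 36905625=0.00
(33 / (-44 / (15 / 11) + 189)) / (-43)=-0.00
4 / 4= 1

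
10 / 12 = 5 / 6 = 0.83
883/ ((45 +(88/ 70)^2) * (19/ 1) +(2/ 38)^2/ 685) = 53496400475/ 53619251908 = 1.00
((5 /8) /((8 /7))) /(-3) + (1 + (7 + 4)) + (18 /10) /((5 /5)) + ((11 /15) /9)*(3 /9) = 70735 /5184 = 13.64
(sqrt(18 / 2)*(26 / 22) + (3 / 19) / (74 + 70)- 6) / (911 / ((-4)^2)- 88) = 24613 / 311619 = 0.08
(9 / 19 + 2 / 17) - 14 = -4331 / 323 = -13.41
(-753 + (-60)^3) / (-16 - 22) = 216753 / 38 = 5704.03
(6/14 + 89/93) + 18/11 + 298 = 2155618/7161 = 301.02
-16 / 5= -3.20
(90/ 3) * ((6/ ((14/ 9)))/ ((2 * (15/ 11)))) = 297/ 7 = 42.43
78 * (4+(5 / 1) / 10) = 351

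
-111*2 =-222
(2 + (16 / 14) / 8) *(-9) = -135 / 7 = -19.29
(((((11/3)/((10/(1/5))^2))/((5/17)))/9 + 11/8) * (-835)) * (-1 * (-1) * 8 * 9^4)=-37679417919/625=-60287068.67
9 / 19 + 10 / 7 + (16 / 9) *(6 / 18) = 2.49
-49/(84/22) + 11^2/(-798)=-1727/133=-12.98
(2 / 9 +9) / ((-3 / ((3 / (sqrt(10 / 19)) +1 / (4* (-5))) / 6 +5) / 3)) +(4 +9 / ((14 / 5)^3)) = -1927412 / 46305 - 83* sqrt(190) / 180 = -47.98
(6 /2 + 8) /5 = 11 /5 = 2.20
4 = 4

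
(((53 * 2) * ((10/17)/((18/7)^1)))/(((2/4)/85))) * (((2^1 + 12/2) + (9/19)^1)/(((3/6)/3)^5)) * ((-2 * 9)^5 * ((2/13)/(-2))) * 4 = 39006415713484800/247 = 157920711390626.72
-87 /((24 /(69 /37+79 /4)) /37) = -92771 /32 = -2899.09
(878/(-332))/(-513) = 439/85158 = 0.01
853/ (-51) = -853/ 51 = -16.73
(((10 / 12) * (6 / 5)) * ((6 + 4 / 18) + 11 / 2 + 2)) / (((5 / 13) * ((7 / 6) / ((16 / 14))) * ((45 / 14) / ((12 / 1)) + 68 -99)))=-205504 / 180705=-1.14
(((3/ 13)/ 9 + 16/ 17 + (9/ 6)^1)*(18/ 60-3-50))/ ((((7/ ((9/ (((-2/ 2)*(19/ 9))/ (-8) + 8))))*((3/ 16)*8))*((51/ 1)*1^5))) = -0.26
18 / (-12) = -3 / 2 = -1.50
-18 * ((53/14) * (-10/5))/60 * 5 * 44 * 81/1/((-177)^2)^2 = 3498/84821527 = 0.00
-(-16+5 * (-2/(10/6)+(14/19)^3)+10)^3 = 322659471073472/322687697779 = 999.91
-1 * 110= -110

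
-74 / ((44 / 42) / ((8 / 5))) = -6216 / 55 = -113.02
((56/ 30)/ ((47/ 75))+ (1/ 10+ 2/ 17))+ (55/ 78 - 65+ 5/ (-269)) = -2561511613/ 41911545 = -61.12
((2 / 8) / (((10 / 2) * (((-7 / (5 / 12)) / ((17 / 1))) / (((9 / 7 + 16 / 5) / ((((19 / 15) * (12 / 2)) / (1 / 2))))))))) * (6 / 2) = -2669 / 59584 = -0.04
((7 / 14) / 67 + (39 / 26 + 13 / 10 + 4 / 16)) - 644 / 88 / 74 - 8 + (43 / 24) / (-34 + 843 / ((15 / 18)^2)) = -11313516911 / 2244784080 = -5.04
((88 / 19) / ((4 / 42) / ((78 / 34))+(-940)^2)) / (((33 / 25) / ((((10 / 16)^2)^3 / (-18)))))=-35546875 / 2703301065965568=-0.00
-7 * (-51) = 357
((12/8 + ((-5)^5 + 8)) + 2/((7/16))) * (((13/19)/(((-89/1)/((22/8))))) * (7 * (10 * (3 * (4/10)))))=5524.61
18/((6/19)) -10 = 47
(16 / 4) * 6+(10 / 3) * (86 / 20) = 115 / 3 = 38.33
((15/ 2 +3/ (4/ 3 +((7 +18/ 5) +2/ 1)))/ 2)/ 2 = 3225/ 1672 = 1.93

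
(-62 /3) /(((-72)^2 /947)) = -29357 /7776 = -3.78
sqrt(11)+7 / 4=5.07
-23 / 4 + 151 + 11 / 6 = 1765 / 12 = 147.08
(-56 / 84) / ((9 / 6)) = -4 / 9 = -0.44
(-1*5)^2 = 25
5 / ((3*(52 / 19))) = 95 / 156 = 0.61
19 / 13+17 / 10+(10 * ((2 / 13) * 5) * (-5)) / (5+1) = -3.25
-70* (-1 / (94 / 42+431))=735 / 4549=0.16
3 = 3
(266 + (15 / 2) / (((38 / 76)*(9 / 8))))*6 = 1676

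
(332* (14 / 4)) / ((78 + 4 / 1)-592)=-581 / 255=-2.28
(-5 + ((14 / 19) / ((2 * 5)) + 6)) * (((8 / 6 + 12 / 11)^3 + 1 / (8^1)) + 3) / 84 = 16981045 / 76473936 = 0.22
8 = 8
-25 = -25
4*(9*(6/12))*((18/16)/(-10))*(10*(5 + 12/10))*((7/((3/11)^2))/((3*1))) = -78771/20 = -3938.55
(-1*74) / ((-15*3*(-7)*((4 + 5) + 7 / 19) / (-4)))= 0.10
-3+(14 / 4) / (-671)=-4033 / 1342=-3.01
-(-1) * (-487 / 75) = -487 / 75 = -6.49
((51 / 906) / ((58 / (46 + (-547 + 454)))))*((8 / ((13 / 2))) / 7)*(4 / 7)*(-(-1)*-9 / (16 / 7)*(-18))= -129438 / 398489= -0.32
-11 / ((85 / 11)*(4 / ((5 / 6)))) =-121 / 408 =-0.30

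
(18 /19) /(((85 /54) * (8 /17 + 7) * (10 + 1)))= 972 /132715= 0.01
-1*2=-2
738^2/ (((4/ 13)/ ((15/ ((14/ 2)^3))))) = 26551395/ 343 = 77409.31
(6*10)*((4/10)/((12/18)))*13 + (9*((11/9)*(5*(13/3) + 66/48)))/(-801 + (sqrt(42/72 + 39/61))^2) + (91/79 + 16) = 484.83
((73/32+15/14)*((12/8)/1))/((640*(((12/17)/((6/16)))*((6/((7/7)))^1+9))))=12767/45875200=0.00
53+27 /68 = 3631 /68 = 53.40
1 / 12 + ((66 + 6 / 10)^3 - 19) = 295389.38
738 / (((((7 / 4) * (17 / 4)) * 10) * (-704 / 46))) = -8487 / 13090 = -0.65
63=63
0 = 0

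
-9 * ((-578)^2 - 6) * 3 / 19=-9020106 / 19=-474742.42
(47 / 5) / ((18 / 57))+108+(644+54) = 25073 / 30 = 835.77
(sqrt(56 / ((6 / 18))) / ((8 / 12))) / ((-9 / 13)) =-28.08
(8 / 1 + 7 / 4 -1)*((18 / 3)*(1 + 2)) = 315 / 2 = 157.50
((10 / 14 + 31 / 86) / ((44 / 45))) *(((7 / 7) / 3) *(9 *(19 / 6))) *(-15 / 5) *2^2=-1659555 / 13244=-125.31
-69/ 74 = -0.93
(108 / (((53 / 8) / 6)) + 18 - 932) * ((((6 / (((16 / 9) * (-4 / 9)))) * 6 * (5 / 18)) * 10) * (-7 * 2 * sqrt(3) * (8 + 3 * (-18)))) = 115223776.77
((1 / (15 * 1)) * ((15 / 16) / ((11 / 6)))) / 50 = 3 / 4400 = 0.00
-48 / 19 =-2.53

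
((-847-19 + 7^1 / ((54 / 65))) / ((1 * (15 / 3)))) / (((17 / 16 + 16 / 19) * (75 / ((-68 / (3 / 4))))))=1914599296 / 17587125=108.86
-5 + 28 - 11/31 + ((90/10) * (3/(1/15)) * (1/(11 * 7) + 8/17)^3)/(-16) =22008374836893/1112501527984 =19.78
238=238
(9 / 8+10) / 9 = 89 / 72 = 1.24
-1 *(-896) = 896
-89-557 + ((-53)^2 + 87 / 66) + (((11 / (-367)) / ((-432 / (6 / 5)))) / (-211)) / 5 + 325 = 3816753574379 / 1533252600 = 2489.32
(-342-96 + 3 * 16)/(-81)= 130/27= 4.81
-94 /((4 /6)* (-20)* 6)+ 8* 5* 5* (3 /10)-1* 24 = 37.18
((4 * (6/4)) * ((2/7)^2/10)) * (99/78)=198/3185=0.06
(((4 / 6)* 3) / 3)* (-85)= -170 / 3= -56.67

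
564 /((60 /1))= 47 /5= 9.40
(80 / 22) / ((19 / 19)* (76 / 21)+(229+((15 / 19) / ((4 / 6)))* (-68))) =3192 / 133507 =0.02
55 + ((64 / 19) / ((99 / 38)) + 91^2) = 825392 / 99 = 8337.29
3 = 3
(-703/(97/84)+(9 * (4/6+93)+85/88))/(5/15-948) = -6022551/24267848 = -0.25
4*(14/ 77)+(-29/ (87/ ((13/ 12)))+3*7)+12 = 13213/ 396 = 33.37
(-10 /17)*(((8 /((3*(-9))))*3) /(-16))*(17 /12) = -5 /108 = -0.05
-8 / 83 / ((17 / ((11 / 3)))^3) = -10648 / 11010033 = -0.00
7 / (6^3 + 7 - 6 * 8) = 1 / 25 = 0.04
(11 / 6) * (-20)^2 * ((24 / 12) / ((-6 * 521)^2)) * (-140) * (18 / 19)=-308000 / 15472137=-0.02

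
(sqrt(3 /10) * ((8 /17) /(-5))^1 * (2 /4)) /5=-2 * sqrt(30) /2125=-0.01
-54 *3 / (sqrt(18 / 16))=-108 *sqrt(2)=-152.74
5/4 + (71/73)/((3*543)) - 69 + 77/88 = -66.87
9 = 9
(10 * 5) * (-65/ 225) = -130/ 9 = -14.44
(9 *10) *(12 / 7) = 1080 / 7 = 154.29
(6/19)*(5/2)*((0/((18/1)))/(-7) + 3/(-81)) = -5/171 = -0.03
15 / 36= 5 / 12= 0.42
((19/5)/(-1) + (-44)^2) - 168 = 8821/5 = 1764.20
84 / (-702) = -14 / 117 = -0.12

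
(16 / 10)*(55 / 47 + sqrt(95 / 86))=4*sqrt(8170) / 215 + 88 / 47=3.55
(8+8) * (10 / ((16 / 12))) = 120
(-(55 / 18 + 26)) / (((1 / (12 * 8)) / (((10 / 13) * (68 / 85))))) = -66944 / 39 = -1716.51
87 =87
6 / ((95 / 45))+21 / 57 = 61 / 19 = 3.21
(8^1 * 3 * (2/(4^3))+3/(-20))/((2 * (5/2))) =3/25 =0.12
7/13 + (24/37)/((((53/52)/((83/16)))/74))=168695/689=244.84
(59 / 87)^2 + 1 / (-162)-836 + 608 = -31001359 / 136242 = -227.55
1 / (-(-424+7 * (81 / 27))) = 1 / 403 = 0.00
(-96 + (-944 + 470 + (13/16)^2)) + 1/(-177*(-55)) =-1418885729/2492160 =-569.34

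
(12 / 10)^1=6 / 5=1.20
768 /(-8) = -96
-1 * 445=-445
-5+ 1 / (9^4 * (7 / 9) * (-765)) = -19518976 / 3903795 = -5.00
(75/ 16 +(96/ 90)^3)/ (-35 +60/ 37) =-11790457/ 66690000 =-0.18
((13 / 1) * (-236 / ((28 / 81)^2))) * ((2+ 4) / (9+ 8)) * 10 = -75484305 / 833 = -90617.41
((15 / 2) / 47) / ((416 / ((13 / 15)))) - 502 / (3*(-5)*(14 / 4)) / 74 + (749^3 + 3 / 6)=4910371029350861 / 11686080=420189749.63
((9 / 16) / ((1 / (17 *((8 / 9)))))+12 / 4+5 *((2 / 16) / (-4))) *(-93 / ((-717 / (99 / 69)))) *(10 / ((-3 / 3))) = -1856745 / 87952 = -21.11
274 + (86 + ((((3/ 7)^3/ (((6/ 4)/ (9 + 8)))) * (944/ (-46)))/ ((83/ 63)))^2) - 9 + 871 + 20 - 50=12119611880296/ 8749918681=1385.11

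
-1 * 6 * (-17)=102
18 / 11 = 1.64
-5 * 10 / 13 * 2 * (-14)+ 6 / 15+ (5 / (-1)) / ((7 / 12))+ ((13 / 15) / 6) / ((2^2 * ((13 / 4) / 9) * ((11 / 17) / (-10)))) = 490367 / 5005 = 97.98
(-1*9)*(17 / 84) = -51 / 28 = -1.82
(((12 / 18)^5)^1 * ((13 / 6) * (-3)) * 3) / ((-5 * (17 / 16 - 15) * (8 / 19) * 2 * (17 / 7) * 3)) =-27664 / 4606065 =-0.01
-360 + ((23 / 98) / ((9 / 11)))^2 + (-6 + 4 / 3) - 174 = -418977719 / 777924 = -538.58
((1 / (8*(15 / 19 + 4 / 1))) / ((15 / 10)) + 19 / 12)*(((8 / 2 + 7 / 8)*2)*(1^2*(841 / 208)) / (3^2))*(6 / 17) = 367517 / 148512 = 2.47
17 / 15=1.13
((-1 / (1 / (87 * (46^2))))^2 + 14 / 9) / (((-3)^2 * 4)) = 152504390095 / 162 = 941385124.04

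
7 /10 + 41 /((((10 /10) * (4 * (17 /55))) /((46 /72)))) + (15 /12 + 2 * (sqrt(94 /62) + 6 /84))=2 * sqrt(1457) /31 + 1994591 /85680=25.74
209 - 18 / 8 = 827 / 4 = 206.75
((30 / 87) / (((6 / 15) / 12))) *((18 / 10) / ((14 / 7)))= 270 / 29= 9.31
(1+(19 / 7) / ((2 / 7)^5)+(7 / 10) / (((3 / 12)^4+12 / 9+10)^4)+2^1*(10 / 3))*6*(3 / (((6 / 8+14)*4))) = 11862105700169091173703 / 27127900038330340720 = 437.27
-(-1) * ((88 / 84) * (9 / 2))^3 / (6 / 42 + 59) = 3993 / 2254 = 1.77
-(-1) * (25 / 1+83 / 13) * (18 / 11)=51.36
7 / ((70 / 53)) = 53 / 10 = 5.30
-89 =-89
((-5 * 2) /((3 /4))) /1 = -40 /3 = -13.33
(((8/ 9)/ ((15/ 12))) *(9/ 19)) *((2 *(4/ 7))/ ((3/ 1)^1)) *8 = 2048/ 1995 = 1.03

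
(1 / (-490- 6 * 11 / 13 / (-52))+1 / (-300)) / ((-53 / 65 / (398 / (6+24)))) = 0.09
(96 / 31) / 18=16 / 93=0.17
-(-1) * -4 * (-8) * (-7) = -224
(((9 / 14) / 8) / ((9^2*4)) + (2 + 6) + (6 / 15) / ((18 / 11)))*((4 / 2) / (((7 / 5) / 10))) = 831065 / 7056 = 117.78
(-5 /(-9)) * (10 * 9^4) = 36450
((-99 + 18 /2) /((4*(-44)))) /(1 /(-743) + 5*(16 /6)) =100305 /2615096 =0.04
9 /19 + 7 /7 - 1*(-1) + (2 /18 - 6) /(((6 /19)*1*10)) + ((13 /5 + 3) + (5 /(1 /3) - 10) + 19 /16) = 508747 /41040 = 12.40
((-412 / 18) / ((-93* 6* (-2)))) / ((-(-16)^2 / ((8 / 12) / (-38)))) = -103 / 73281024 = -0.00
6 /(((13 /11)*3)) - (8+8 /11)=-1006 /143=-7.03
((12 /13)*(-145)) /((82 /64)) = -104.47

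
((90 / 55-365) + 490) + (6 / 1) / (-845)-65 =572844 / 9295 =61.63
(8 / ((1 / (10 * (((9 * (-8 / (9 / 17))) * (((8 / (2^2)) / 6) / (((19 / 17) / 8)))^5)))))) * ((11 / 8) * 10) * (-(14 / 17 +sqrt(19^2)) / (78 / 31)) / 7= 2138645553073356800 / 164261931561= 13019727.29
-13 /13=-1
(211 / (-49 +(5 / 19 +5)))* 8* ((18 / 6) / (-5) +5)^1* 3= -705584 / 1385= -509.45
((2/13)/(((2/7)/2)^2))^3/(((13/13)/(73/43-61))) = -2400039600/94471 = -25405.04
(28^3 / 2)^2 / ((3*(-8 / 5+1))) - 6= -602362934 / 9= -66929214.89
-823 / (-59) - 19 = -298 / 59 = -5.05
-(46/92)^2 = -1/4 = -0.25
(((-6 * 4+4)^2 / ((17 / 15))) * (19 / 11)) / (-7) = -114000 / 1309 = -87.09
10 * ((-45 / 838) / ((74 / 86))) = -9675 / 15503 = -0.62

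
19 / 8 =2.38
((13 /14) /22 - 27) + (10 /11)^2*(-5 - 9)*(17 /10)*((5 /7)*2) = -186533 /3388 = -55.06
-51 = -51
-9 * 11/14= -99/14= -7.07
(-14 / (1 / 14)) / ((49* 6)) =-2 / 3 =-0.67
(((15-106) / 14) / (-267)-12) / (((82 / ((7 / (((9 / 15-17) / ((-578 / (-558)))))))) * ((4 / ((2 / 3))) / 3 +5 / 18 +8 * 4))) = 64685425 / 34338856116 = 0.00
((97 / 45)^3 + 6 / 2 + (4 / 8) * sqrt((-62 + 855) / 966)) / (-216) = -148256 / 2460375 - sqrt(766038) / 417312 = -0.06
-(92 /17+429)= -7385 /17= -434.41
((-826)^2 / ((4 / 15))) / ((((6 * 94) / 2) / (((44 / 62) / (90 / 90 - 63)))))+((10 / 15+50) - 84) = -137.18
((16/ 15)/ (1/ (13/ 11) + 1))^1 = 26/ 45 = 0.58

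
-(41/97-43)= 4130/97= 42.58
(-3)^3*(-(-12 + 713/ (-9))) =-2463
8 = 8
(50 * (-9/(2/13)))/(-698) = 2925/698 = 4.19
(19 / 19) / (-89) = -1 / 89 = -0.01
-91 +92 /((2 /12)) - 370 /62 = 14106 /31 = 455.03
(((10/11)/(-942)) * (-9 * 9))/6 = 45/3454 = 0.01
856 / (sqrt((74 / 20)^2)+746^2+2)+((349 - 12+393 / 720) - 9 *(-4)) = 498929323667 / 1335652080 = 373.55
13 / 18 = 0.72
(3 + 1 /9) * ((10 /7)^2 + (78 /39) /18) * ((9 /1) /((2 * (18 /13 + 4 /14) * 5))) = 12337 /3420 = 3.61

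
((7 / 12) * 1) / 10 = 7 / 120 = 0.06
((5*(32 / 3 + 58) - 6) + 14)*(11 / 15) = 11594 / 45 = 257.64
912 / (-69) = -13.22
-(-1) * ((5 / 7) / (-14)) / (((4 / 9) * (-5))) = 9 / 392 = 0.02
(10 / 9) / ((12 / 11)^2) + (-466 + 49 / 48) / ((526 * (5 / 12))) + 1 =-20018 / 106515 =-0.19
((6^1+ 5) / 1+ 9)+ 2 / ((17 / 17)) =22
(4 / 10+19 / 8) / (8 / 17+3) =1887 / 2360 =0.80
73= 73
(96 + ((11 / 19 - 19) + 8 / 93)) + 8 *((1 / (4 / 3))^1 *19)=338672 / 1767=191.66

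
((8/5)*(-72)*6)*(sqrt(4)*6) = -8294.40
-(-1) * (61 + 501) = 562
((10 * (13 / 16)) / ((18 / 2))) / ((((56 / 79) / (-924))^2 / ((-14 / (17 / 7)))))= -2405187785 / 272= -8842602.15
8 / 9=0.89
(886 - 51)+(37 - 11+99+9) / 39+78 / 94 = 1538374 / 1833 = 839.27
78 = 78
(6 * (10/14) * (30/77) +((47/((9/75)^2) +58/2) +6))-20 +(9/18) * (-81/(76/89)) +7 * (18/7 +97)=2897889965/737352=3930.13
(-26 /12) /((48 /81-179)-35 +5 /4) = 0.01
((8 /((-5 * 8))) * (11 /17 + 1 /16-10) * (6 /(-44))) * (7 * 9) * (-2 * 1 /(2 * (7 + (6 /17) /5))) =477603 /211552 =2.26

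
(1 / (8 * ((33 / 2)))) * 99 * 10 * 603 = 9045 / 2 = 4522.50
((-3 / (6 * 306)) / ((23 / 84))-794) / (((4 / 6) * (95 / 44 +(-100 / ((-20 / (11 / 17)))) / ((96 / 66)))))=-81960472 / 301645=-271.71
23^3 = 12167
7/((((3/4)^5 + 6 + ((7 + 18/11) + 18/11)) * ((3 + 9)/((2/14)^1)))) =2816/557907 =0.01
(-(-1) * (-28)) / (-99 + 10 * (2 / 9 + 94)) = -252 / 7589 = -0.03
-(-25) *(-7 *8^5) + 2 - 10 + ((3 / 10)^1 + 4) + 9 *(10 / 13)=-745471581 / 130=-5734396.78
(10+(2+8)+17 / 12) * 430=55255 / 6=9209.17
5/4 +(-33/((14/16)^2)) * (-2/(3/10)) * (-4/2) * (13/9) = -1462115/1764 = -828.86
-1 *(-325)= 325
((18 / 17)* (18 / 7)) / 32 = 81 / 952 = 0.09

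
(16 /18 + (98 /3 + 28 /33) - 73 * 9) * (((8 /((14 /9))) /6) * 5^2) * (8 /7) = -24654800 /1617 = -15247.25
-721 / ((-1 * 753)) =721 / 753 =0.96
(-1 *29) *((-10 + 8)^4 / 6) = -232 / 3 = -77.33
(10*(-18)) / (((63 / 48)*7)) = -960 / 49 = -19.59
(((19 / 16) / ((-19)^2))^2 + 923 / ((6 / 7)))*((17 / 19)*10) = 25376740735 / 2633856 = 9634.82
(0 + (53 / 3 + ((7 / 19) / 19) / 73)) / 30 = 139673 / 237177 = 0.59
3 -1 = 2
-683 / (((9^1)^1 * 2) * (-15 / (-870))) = -19807 / 9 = -2200.78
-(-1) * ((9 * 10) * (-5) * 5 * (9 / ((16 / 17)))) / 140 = -34425 / 224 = -153.68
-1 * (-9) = 9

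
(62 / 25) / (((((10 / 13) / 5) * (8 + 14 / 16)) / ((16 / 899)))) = 1664 / 51475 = 0.03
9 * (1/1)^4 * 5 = 45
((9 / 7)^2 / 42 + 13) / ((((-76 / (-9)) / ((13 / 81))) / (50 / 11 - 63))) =-74771255 / 5161464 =-14.49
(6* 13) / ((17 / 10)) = 780 / 17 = 45.88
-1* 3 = -3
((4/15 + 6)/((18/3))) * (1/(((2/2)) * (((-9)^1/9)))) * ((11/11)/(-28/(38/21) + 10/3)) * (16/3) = 3572/7785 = 0.46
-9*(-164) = 1476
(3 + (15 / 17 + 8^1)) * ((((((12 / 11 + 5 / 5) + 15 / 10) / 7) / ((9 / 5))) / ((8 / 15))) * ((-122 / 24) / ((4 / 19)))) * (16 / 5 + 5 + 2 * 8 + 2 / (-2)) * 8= -1340910845 / 47124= -28454.95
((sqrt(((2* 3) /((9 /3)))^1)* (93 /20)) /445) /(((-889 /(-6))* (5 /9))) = 2511* sqrt(2) /19780250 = 0.00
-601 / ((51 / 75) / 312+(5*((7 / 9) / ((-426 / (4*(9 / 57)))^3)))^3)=-16853220205158634306222116384361974600 / 61117100449613205172044119077519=-275752.94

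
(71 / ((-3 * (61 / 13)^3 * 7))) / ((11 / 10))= -1559870 / 52432611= -0.03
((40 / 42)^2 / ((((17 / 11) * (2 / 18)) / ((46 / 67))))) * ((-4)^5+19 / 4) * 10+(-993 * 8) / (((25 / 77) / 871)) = -29786572471128 / 1395275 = -21348173.28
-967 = -967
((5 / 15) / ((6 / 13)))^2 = 169 / 324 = 0.52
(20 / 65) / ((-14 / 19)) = -38 / 91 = -0.42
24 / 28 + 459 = 459.86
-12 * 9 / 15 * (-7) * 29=7308 / 5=1461.60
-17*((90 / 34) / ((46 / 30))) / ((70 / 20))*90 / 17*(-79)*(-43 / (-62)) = 206367750 / 84847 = 2432.23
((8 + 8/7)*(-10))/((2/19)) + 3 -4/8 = -866.07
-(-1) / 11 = 1 / 11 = 0.09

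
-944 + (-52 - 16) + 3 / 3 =-1011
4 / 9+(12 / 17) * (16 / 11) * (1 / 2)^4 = 856 / 1683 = 0.51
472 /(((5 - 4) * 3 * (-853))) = -472 /2559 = -0.18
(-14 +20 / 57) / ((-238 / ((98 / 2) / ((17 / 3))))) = 2723 / 5491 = 0.50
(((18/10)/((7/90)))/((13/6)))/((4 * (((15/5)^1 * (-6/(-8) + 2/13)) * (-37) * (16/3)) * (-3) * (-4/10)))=-405/97384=-0.00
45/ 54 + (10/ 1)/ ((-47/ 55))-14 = -7013/ 282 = -24.87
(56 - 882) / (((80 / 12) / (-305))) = 75579 / 2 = 37789.50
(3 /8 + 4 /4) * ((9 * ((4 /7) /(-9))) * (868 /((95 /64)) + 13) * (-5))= 2348.33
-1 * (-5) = 5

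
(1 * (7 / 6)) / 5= 7 / 30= 0.23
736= 736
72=72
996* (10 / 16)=1245 / 2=622.50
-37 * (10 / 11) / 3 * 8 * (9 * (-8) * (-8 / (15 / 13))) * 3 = -1477632 / 11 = -134330.18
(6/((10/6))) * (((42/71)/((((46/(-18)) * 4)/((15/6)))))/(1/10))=-8505/1633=-5.21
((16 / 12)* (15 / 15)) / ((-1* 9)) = -4 / 27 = -0.15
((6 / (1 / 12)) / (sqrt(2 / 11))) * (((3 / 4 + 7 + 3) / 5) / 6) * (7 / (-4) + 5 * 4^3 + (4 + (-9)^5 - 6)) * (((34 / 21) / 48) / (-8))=171734561 * sqrt(22) / 53760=14983.38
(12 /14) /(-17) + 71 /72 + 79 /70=88433 /42840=2.06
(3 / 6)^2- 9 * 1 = -35 / 4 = -8.75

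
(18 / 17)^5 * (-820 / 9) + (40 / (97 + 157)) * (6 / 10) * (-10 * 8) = -23227464000 / 180321839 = -128.81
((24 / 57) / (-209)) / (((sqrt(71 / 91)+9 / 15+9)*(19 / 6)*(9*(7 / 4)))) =-66560 / 15685017161+1600*sqrt(6461) / 329385360381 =-0.00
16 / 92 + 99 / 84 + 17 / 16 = 2.41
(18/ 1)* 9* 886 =143532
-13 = -13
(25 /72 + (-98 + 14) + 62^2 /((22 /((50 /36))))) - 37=96643 /792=122.02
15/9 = 5/3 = 1.67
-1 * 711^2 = -505521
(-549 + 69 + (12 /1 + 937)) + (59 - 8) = 520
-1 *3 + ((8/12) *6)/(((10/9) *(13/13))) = 3/5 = 0.60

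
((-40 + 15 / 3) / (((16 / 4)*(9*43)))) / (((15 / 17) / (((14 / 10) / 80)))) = -833 / 1857600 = -0.00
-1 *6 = -6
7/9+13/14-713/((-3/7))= 209837/126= 1665.37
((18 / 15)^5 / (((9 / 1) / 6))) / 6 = 0.28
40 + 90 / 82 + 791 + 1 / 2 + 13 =69339 / 82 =845.60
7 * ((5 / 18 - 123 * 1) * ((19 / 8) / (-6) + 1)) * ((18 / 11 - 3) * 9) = 2242135 / 352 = 6369.70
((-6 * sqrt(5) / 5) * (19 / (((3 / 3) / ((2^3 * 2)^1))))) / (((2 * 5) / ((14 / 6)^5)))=-5641.88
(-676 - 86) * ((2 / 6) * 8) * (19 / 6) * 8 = -154432 / 3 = -51477.33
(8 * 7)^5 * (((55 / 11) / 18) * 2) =2753658880 / 9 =305962097.78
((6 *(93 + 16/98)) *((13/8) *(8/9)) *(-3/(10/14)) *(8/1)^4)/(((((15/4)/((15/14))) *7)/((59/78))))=-441278464/1029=-428842.04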